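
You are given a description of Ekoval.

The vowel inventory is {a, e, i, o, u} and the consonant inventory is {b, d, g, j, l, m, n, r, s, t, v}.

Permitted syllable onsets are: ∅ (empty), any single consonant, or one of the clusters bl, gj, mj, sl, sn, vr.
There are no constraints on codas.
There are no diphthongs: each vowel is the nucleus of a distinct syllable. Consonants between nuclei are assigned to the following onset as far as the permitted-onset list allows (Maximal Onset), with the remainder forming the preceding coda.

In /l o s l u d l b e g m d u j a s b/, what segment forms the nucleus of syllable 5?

a

Vowels present: o, u, e, u, a; each is a nucleus, giving 5 syllables.
The fifth nucleus (vowel 5 from the left) is /a/.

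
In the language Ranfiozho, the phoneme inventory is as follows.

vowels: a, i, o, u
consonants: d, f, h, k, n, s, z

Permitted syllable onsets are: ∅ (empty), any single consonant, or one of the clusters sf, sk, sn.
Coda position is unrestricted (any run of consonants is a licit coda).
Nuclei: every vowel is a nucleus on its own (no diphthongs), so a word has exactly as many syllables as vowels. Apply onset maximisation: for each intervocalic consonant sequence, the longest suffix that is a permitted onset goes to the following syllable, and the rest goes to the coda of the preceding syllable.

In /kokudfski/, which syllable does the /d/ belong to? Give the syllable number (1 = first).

2

The vowels are o, u, i — 3 nuclei, so 3 syllables.
V1 /o/ – V2 /u/: /k/ is a single consonant, so it becomes the next onset.
V2 /u/ – V3 /i/: cluster /dfsk/ — the longest permitted-onset suffix is /sk/; onset = /sk/, preceding coda = /df/.
Putting it together: ko.kudf.ski.
The /d/ is in the coda of syllable 2 (/kudf/).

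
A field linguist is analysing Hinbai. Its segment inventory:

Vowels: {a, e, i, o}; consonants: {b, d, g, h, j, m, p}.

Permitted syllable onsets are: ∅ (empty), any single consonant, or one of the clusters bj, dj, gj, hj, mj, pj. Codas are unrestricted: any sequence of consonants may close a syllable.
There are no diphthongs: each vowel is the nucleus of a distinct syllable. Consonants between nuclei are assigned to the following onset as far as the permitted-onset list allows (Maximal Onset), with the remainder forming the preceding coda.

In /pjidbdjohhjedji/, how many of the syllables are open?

2

The vowels are i, o, e, i — 4 nuclei, so 4 syllables.
V1 /i/ – V2 /o/: /dbdj/; trying suffixes from longest down, /dj/ is the first permitted one, so coda /db/ | onset /dj/.
V2 /o/ – V3 /e/: /hhj/ — longest licit onset from the right is /hj/, leaving /h/ as coda.
V3 /e/ – V4 /i/: /dj/ — entire cluster is a permitted onset → onset /dj/, coda ∅.
Putting it together: pjidb.djoh.hje.dji.
Classifying each syllable: /pjidb/ (closed), /djoh/ (closed), /hje/ (open), /dji/ (open).
Open syllables: 2.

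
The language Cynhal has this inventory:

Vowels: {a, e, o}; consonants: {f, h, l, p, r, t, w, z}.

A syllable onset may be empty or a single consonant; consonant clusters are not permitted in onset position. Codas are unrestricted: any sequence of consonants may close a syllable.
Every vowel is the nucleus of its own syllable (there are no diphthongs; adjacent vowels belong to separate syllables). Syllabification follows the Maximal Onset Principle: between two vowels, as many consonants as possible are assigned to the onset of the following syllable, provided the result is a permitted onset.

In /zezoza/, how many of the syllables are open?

Vowels present: e, o, a; each is a nucleus, giving 3 syllables.
Between /e/ (V1) and /o/ (V2): /z/ → onset of the next syllable (single consonants are always licit onsets).
Between /o/ (V2) and /a/ (V3): just /z/ — single C goes to the following onset.
So the parse is ze.zo.za.
Classifying each syllable: /ze/ (open), /zo/ (open), /za/ (open).
Open syllables: 3.

3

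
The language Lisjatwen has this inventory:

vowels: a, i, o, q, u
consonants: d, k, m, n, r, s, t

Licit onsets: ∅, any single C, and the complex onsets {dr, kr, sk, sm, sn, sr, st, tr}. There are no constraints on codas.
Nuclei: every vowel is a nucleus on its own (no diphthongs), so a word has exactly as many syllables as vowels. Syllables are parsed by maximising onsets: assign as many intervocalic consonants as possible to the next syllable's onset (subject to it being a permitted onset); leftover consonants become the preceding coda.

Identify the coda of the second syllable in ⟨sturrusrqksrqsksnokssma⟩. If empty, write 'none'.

The vowels are u, u, q, q, o, a — 6 nuclei, so 6 syllables.
V1 /u/ – V2 /u/: /rr/; trying suffixes from longest down, /r/ is the first permitted one, so coda /r/ | onset /r/.
V2 /u/ – V3 /q/: /sr/ — entire cluster is a permitted onset → onset /sr/, coda ∅.
V3 /q/ – V4 /q/: /ksr/ splits as /k/ + /sr/ (/sr/ is the longest suffix that is a licit onset).
V4 /q/ – V5 /o/: /sksn/ — longest licit onset from the right is /sn/, leaving /sk/ as coda.
V5 /o/ – V6 /a/: /kssm/ — longest licit onset from the right is /sm/, leaving /ks/ as coda.
Result: stur.ru.srqk.srqsk.snoks.sma.
Syllable 2 is /ru/: onset /r/, nucleus /u/, coda ∅.

none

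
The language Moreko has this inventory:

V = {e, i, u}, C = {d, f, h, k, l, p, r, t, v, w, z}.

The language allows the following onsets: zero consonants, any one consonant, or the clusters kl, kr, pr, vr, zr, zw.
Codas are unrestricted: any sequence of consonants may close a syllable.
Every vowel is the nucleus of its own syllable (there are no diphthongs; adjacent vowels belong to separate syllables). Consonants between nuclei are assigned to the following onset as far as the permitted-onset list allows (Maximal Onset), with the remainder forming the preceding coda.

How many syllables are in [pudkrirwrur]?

3

Vowels present: u, i, u; each is a nucleus, giving 3 syllables.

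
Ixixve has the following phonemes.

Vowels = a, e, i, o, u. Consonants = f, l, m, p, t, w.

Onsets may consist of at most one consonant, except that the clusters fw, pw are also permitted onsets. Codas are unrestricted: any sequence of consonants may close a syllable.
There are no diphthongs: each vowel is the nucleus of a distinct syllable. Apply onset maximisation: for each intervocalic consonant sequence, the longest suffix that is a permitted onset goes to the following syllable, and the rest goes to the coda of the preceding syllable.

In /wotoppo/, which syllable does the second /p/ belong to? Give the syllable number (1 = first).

The vowels are o, o, o — 3 nuclei, so 3 syllables.
/o…o/ gap (V1→V2): /t/ → onset of the next syllable (single consonants are always licit onsets).
/o…o/ gap (V2→V3): /pp/ splits as /p/ + /p/ (/p/ is the longest suffix that is a licit onset).
Putting it together: wo.top.po.
The second /p/ is in the onset of syllable 3 (/po/).

3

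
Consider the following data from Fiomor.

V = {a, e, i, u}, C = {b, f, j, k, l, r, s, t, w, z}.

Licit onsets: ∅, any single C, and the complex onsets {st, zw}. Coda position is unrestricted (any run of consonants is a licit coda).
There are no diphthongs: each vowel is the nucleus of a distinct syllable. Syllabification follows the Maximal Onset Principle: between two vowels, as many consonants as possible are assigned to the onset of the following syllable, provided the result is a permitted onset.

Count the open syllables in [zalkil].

0

Nuclei (vowels): a, i → 2 syllables.
/a…i/ gap (V1→V2): cluster /lk/ — the longest permitted-onset suffix is /k/; onset = /k/, preceding coda = /l/.
Syllabification: zal.kil.
Classifying each syllable: /zal/ (closed), /kil/ (closed).
Open syllables: 0.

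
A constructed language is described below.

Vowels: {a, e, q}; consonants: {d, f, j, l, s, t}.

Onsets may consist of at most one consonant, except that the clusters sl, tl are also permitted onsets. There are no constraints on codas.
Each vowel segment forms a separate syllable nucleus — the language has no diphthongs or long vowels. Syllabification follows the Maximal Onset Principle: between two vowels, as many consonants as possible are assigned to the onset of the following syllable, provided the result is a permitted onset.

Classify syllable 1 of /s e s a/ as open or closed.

The vowels are e, a — 2 nuclei, so 2 syllables.
/e…a/ gap (V1→V2): /s/ is a single consonant, so it becomes the next onset.
Result: se.sa.
Syllable 1 is /se/; it ends in its nucleus with no coda, so it is open.

open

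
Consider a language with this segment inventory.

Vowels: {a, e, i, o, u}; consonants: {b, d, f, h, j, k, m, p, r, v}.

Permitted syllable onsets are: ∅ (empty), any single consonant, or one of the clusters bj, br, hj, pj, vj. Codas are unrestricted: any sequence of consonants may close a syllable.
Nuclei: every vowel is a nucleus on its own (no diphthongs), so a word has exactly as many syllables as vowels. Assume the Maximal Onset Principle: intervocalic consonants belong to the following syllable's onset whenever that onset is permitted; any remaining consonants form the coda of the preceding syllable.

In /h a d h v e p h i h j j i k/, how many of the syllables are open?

0

Nuclei (vowels): a, e, i, i → 4 syllables.
σ1/σ2 boundary: /dhv/; trying suffixes from longest down, /v/ is the first permitted one, so coda /dh/ | onset /v/.
σ2/σ3 boundary: /ph/; trying suffixes from longest down, /h/ is the first permitted one, so coda /p/ | onset /h/.
σ3/σ4 boundary: /hjj/ — longest licit onset from the right is /j/, leaving /hj/ as coda.
Putting it together: hadh.vep.hihj.jik.
Classifying each syllable: /hadh/ (closed), /vep/ (closed), /hihj/ (closed), /jik/ (closed).
Open syllables: 0.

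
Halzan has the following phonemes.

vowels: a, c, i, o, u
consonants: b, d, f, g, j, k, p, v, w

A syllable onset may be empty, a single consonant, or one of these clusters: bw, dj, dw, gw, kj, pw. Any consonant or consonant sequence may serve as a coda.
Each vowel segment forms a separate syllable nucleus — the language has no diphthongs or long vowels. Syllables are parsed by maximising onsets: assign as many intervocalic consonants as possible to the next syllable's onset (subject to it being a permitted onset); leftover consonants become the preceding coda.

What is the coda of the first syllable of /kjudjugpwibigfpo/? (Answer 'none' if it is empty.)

Nuclei (vowels): u, u, i, i, o → 5 syllables.
V1 /u/ – V2 /u/: /dj/ — entire cluster is a permitted onset → onset /dj/, coda ∅.
V2 /u/ – V3 /i/: /gpw/ — longest licit onset from the right is /pw/, leaving /g/ as coda.
V3 /i/ – V4 /i/: /b/ → onset of the next syllable (single consonants are always licit onsets).
V4 /i/ – V5 /o/: cluster /gfp/ — the longest permitted-onset suffix is /p/; onset = /p/, preceding coda = /gf/.
Result: kju.djug.pwi.bigf.po.
Syllable 1 is /kju/: onset /kj/, nucleus /u/, coda ∅.

none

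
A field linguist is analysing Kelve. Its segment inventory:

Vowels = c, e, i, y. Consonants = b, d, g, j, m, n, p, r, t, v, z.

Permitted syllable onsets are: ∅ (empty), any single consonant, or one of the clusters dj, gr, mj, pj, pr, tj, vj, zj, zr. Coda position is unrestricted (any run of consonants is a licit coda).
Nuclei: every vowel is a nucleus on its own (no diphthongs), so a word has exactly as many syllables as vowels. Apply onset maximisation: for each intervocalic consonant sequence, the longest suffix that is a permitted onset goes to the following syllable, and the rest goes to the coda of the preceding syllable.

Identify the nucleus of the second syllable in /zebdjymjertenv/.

Nuclei (vowels): e, y, e, e → 4 syllables.
The second nucleus (vowel 2 from the left) is /y/.

y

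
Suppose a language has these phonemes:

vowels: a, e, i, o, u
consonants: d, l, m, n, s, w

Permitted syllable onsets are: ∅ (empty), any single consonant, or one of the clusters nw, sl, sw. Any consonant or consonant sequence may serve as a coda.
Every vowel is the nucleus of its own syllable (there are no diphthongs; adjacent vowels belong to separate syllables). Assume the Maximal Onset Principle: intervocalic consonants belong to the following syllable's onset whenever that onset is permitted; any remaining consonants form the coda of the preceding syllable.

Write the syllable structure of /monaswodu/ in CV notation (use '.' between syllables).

CV.CV.CCV.CV

Vowels present: o, a, o, u; each is a nucleus, giving 4 syllables.
/o…a/ gap (V1→V2): /n/ is a single consonant, so it becomes the next onset.
/a…o/ gap (V2→V3): /sw/ is a licit onset in full, so it all attaches to the next syllable.
/o…u/ gap (V3→V4): /d/ → onset of the next syllable (single consonants are always licit onsets).
Result: mo.na.swo.du.
Mapping each syllable to C/V: /mo/ → CV, /na/ → CV, /swo/ → CCV, /du/ → CV.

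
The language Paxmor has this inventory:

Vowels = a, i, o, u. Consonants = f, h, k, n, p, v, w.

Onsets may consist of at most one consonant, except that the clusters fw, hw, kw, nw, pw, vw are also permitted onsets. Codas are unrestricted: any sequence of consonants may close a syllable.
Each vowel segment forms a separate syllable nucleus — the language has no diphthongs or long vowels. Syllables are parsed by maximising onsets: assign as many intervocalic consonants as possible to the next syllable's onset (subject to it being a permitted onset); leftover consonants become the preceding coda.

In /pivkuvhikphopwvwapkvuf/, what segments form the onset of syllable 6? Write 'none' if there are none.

Vowels present: i, u, i, o, a, u; each is a nucleus, giving 6 syllables.
V1 /i/ – V2 /u/: /vk/; trying suffixes from longest down, /k/ is the first permitted one, so coda /v/ | onset /k/.
V2 /u/ – V3 /i/: /vh/; trying suffixes from longest down, /h/ is the first permitted one, so coda /v/ | onset /h/.
V3 /i/ – V4 /o/: cluster /kph/ — the longest permitted-onset suffix is /h/; onset = /h/, preceding coda = /kp/.
V4 /o/ – V5 /a/: /pwvw/; trying suffixes from longest down, /vw/ is the first permitted one, so coda /pw/ | onset /vw/.
V5 /a/ – V6 /u/: /pkv/; trying suffixes from longest down, /v/ is the first permitted one, so coda /pk/ | onset /v/.
Putting it together: piv.kuv.hikp.hopw.vwapk.vuf.
Syllable 6 is /vuf/: onset /v/, nucleus /u/, coda /f/.

v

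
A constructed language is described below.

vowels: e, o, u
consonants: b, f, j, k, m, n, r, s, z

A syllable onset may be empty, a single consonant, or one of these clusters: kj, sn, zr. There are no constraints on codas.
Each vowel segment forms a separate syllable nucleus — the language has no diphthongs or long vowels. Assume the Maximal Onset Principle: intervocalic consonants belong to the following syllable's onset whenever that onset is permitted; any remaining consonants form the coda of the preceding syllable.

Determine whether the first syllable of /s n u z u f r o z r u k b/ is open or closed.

Nuclei (vowels): u, u, o, u → 4 syllables.
/u…u/ gap (V1→V2): just /z/ — single C goes to the following onset.
/u…o/ gap (V2→V3): /fr/; trying suffixes from longest down, /r/ is the first permitted one, so coda /f/ | onset /r/.
/o…u/ gap (V3→V4): cluster /zr/ — /zr/ is itself a permitted onset, so the whole cluster goes right; preceding coda = ∅.
So the parse is snu.zuf.ro.zrukb.
Syllable 1 is /snu/; it ends in its nucleus with no coda, so it is open.

open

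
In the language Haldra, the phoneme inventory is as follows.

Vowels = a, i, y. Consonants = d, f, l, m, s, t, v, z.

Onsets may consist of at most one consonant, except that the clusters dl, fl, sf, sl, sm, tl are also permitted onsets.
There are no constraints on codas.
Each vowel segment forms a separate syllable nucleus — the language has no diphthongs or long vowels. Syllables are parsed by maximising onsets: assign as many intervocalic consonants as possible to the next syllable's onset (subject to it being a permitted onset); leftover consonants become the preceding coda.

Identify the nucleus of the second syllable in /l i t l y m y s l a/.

y

Nuclei (vowels): i, y, y, a → 4 syllables.
The second nucleus (vowel 2 from the left) is /y/.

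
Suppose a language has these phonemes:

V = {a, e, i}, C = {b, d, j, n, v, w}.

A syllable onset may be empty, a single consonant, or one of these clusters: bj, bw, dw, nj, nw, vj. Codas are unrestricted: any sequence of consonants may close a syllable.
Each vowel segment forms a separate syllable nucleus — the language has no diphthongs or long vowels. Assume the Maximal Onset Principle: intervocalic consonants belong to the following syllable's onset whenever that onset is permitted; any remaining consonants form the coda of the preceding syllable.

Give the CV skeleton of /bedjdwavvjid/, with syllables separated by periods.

CVCC.CCVC.CCVC

The vowels are e, a, i — 3 nuclei, so 3 syllables.
V1 /e/ – V2 /a/: cluster /djdw/ — the longest permitted-onset suffix is /dw/; onset = /dw/, preceding coda = /dj/.
V2 /a/ – V3 /i/: /vvj/ — longest licit onset from the right is /vj/, leaving /v/ as coda.
Syllabification: bedj.dwav.vjid.
Mapping each syllable to C/V: /bedj/ → CVCC, /dwav/ → CCVC, /vjid/ → CCVC.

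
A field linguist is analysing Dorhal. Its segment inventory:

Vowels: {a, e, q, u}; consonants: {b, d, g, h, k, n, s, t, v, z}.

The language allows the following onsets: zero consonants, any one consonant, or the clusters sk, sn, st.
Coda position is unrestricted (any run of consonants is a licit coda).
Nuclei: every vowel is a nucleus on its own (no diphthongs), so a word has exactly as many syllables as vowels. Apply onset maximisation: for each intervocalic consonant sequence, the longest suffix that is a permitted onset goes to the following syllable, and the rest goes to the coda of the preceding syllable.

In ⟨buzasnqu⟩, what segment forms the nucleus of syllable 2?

Vowels present: u, a, q, u; each is a nucleus, giving 4 syllables.
The second nucleus (vowel 2 from the left) is /a/.

a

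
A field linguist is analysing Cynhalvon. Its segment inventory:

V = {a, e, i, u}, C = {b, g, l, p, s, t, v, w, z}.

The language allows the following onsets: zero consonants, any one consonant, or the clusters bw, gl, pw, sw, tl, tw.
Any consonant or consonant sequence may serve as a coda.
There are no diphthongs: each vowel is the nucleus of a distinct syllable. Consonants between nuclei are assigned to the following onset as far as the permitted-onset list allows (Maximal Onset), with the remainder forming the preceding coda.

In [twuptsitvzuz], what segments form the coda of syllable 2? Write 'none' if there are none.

tv

Vowels present: u, i, u; each is a nucleus, giving 3 syllables.
σ1/σ2 boundary: /pts/ — longest licit onset from the right is /s/, leaving /pt/ as coda.
σ2/σ3 boundary: /tvz/; trying suffixes from longest down, /z/ is the first permitted one, so coda /tv/ | onset /z/.
Putting it together: twupt.sitv.zuz.
Syllable 2 is /sitv/: onset /s/, nucleus /i/, coda /tv/.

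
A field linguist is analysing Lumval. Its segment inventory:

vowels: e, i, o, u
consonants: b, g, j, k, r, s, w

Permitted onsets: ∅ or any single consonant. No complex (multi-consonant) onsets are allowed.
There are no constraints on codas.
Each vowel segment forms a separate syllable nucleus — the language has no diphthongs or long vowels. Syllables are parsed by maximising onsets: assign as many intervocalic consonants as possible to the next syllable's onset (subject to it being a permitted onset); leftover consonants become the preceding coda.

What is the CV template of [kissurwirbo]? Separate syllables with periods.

CVC.CVC.CVC.CV

Vowels present: i, u, i, o; each is a nucleus, giving 4 syllables.
σ1/σ2 boundary: cluster /ss/ — the longest permitted-onset suffix is /s/; onset = /s/, preceding coda = /s/.
σ2/σ3 boundary: /rw/ splits as /r/ + /w/ (/w/ is the longest suffix that is a licit onset).
σ3/σ4 boundary: /rb/ — longest licit onset from the right is /b/, leaving /r/ as coda.
Syllabification: kis.sur.wir.bo.
Mapping each syllable to C/V: /kis/ → CVC, /sur/ → CVC, /wir/ → CVC, /bo/ → CV.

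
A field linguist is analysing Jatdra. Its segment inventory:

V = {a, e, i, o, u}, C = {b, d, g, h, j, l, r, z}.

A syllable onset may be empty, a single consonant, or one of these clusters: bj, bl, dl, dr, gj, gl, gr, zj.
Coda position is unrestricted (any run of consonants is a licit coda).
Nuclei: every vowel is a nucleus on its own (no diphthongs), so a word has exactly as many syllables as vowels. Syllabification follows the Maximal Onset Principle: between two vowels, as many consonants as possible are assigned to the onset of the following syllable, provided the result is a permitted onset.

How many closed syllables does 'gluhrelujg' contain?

2

Vowels present: u, e, u; each is a nucleus, giving 3 syllables.
Between /u/ (V1) and /e/ (V2): cluster /hr/ — the longest permitted-onset suffix is /r/; onset = /r/, preceding coda = /h/.
Between /e/ (V2) and /u/ (V3): just /l/ — single C goes to the following onset.
Result: gluh.re.lujg.
Classifying each syllable: /gluh/ (closed), /re/ (open), /lujg/ (closed).
Closed syllables: 2.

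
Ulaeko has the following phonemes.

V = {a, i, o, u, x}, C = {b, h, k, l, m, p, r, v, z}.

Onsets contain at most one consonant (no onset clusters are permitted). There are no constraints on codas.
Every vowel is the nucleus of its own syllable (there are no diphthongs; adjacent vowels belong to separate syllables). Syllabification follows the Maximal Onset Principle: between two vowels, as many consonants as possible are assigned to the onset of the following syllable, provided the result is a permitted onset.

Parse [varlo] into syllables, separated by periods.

Nuclei (vowels): a, o → 2 syllables.
V1 /a/ – V2 /o/: /rl/ — longest licit onset from the right is /l/, leaving /r/ as coda.

var.lo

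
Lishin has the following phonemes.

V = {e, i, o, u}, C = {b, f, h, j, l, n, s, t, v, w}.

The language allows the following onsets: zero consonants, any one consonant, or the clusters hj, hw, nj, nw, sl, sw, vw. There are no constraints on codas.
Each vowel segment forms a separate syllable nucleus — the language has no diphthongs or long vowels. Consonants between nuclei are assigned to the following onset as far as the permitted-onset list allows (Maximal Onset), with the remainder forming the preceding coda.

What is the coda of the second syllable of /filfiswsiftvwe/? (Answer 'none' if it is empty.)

Nuclei (vowels): i, i, i, e → 4 syllables.
/i…i/ gap (V1→V2): cluster /lf/ — the longest permitted-onset suffix is /f/; onset = /f/, preceding coda = /l/.
/i…i/ gap (V2→V3): /sws/; trying suffixes from longest down, /s/ is the first permitted one, so coda /sw/ | onset /s/.
/i…e/ gap (V3→V4): cluster /ftvw/ — the longest permitted-onset suffix is /vw/; onset = /vw/, preceding coda = /ft/.
Syllabification: fil.fisw.sift.vwe.
Syllable 2 is /fisw/: onset /f/, nucleus /i/, coda /sw/.

sw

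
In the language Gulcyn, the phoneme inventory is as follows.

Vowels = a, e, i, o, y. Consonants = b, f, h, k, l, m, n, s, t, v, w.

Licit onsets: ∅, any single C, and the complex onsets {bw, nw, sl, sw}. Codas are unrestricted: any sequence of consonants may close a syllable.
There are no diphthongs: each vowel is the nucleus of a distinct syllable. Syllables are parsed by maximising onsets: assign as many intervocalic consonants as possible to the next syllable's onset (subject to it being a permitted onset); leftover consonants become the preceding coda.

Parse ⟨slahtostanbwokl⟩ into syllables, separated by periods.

slah.tos.tan.bwokl

Nuclei (vowels): a, o, a, o → 4 syllables.
Between /a/ (V1) and /o/ (V2): /ht/ — longest licit onset from the right is /t/, leaving /h/ as coda.
Between /o/ (V2) and /a/ (V3): /st/; trying suffixes from longest down, /t/ is the first permitted one, so coda /s/ | onset /t/.
Between /a/ (V3) and /o/ (V4): cluster /nbw/ — the longest permitted-onset suffix is /bw/; onset = /bw/, preceding coda = /n/.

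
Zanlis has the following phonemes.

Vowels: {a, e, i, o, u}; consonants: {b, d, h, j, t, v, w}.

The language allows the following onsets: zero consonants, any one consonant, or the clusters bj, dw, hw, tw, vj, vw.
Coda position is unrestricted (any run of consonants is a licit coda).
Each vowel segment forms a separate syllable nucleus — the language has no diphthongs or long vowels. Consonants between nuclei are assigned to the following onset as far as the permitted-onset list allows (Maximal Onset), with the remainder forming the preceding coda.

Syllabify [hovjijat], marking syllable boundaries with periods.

Nuclei (vowels): o, i, a → 3 syllables.
Between /o/ (V1) and /i/ (V2): cluster /vj/ — /vj/ is itself a permitted onset, so the whole cluster goes right; preceding coda = ∅.
Between /i/ (V2) and /a/ (V3): /j/ is a single consonant, so it becomes the next onset.

ho.vji.jat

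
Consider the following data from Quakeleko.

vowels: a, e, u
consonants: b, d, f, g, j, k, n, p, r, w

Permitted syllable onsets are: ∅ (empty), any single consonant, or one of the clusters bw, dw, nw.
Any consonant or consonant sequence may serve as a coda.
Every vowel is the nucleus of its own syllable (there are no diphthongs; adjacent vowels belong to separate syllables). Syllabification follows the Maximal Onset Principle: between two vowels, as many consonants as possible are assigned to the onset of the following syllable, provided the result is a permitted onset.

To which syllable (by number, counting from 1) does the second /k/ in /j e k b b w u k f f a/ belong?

Vowels present: e, u, a; each is a nucleus, giving 3 syllables.
/e…u/ gap (V1→V2): /kbbw/ — longest licit onset from the right is /bw/, leaving /kb/ as coda.
/u…a/ gap (V2→V3): cluster /kff/ — the longest permitted-onset suffix is /f/; onset = /f/, preceding coda = /kf/.
So the parse is jekb.bwukf.fa.
The second /k/ is in the coda of syllable 2 (/bwukf/).

2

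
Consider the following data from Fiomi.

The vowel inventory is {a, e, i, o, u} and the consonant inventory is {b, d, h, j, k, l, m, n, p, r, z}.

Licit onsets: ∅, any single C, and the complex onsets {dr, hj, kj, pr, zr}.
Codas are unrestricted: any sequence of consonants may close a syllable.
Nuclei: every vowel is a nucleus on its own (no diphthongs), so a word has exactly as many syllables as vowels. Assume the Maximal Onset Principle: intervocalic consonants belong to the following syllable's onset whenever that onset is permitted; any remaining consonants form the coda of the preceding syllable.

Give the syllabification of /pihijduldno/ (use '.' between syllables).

Nuclei (vowels): i, i, u, o → 4 syllables.
Between /i/ (V1) and /i/ (V2): /h/ → onset of the next syllable (single consonants are always licit onsets).
Between /i/ (V2) and /u/ (V3): /jd/ — longest licit onset from the right is /d/, leaving /j/ as coda.
Between /u/ (V3) and /o/ (V4): /ldn/ splits as /ld/ + /n/ (/n/ is the longest suffix that is a licit onset).

pi.hij.duld.no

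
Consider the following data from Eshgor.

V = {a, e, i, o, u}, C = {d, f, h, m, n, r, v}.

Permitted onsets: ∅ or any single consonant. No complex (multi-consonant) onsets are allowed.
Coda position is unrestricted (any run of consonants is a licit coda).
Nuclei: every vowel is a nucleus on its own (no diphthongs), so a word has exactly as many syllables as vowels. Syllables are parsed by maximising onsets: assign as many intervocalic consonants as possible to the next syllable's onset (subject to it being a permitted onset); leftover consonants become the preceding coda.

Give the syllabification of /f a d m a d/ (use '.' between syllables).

Nuclei (vowels): a, a → 2 syllables.
V1 /a/ – V2 /a/: /dm/ splits as /d/ + /m/ (/m/ is the longest suffix that is a licit onset).

fad.mad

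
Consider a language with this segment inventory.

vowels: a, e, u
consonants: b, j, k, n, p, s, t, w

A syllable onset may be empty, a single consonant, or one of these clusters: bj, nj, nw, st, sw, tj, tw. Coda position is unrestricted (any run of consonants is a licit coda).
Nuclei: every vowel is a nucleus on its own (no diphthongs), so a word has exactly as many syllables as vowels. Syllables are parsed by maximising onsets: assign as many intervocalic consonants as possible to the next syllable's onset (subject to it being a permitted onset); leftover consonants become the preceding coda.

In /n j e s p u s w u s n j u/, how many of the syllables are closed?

2

Nuclei (vowels): e, u, u, u → 4 syllables.
V1 /e/ – V2 /u/: /sp/ splits as /s/ + /p/ (/p/ is the longest suffix that is a licit onset).
V2 /u/ – V3 /u/: /sw/ — entire cluster is a permitted onset → onset /sw/, coda ∅.
V3 /u/ – V4 /u/: /snj/; trying suffixes from longest down, /nj/ is the first permitted one, so coda /s/ | onset /nj/.
Syllabification: njes.pu.swus.nju.
Classifying each syllable: /njes/ (closed), /pu/ (open), /swus/ (closed), /nju/ (open).
Closed syllables: 2.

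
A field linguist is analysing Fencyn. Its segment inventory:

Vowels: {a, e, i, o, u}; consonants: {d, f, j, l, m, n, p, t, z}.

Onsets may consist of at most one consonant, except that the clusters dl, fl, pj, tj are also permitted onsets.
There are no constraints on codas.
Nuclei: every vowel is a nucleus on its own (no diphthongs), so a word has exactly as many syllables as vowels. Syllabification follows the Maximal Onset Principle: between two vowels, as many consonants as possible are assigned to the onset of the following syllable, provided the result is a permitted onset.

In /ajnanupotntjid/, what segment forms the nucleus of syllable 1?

Nuclei (vowels): a, a, u, o, i → 5 syllables.
The first nucleus (vowel 1 from the left) is /a/.

a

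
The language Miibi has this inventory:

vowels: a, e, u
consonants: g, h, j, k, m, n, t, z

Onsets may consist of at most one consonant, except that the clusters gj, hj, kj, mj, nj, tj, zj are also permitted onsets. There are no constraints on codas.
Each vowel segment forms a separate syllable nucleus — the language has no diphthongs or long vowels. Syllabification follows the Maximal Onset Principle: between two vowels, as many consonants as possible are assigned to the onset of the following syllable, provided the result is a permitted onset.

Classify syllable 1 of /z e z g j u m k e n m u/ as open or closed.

The vowels are e, u, e, u — 4 nuclei, so 4 syllables.
/e…u/ gap (V1→V2): /zgj/ — longest licit onset from the right is /gj/, leaving /z/ as coda.
/u…e/ gap (V2→V3): /mk/ splits as /m/ + /k/ (/k/ is the longest suffix that is a licit onset).
/e…u/ gap (V3→V4): /nm/; trying suffixes from longest down, /m/ is the first permitted one, so coda /n/ | onset /m/.
Putting it together: zez.gjum.ken.mu.
Syllable 1 is /zez/ with coda /z/, so it is closed.

closed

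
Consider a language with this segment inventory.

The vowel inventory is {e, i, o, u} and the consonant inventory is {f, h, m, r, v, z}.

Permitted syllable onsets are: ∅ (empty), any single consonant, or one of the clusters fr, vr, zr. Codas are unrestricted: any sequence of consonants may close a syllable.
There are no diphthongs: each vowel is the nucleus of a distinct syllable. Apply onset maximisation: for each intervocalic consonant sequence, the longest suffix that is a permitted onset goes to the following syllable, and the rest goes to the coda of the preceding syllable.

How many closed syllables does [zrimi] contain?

The vowels are i, i — 2 nuclei, so 2 syllables.
/i…i/ gap (V1→V2): /m/ → onset of the next syllable (single consonants are always licit onsets).
So the parse is zri.mi.
Classifying each syllable: /zri/ (open), /mi/ (open).
Closed syllables: 0.

0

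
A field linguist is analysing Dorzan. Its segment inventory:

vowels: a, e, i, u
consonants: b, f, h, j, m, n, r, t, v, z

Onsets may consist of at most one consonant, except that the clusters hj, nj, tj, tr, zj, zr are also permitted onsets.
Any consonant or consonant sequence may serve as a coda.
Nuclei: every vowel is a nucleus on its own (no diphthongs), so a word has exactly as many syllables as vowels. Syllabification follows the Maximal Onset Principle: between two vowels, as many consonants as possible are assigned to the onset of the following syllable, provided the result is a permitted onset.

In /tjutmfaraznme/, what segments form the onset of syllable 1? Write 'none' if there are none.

tj

The vowels are u, a, a, e — 4 nuclei, so 4 syllables.
σ1/σ2 boundary: /tmf/ splits as /tm/ + /f/ (/f/ is the longest suffix that is a licit onset).
σ2/σ3 boundary: just /r/ — single C goes to the following onset.
σ3/σ4 boundary: /znm/ splits as /zn/ + /m/ (/m/ is the longest suffix that is a licit onset).
Putting it together: tjutm.fa.razn.me.
Syllable 1 is /tjutm/: onset /tj/, nucleus /u/, coda /tm/.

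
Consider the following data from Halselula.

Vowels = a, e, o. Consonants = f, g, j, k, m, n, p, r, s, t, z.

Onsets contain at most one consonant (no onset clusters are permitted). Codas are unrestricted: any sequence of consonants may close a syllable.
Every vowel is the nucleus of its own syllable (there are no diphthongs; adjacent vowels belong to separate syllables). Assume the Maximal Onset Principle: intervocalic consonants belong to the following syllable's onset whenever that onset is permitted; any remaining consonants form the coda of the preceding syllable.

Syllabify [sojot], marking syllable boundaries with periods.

Vowels present: o, o; each is a nucleus, giving 2 syllables.
σ1/σ2 boundary: just /j/ — single C goes to the following onset.

so.jot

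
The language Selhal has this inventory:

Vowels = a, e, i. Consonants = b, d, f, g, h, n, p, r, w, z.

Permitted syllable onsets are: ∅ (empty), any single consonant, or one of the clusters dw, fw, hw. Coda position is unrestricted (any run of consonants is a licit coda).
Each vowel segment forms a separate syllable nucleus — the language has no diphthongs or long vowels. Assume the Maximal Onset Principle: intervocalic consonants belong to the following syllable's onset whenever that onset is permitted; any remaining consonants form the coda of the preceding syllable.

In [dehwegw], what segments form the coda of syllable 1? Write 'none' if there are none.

none

Vowels present: e, e; each is a nucleus, giving 2 syllables.
V1 /e/ – V2 /e/: cluster /hw/ — /hw/ is itself a permitted onset, so the whole cluster goes right; preceding coda = ∅.
So the parse is de.hwegw.
Syllable 1 is /de/: onset /d/, nucleus /e/, coda ∅.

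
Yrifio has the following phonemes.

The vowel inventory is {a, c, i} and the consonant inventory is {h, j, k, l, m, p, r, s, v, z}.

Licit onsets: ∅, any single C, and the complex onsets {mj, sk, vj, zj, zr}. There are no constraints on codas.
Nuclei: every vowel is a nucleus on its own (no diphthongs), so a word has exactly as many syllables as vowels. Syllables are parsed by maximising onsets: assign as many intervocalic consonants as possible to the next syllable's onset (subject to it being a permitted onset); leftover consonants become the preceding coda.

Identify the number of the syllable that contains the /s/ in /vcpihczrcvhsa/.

Vowels present: c, i, c, c, a; each is a nucleus, giving 5 syllables.
/c…i/ gap (V1→V2): /p/ → onset of the next syllable (single consonants are always licit onsets).
/i…c/ gap (V2→V3): /h/ is a single consonant, so it becomes the next onset.
/c…c/ gap (V3→V4): cluster /zr/ — /zr/ is itself a permitted onset, so the whole cluster goes right; preceding coda = ∅.
/c…a/ gap (V4→V5): /vhs/ — longest licit onset from the right is /s/, leaving /vh/ as coda.
So the parse is vc.pi.hc.zrcvh.sa.
The /s/ is in the onset of syllable 5 (/sa/).

5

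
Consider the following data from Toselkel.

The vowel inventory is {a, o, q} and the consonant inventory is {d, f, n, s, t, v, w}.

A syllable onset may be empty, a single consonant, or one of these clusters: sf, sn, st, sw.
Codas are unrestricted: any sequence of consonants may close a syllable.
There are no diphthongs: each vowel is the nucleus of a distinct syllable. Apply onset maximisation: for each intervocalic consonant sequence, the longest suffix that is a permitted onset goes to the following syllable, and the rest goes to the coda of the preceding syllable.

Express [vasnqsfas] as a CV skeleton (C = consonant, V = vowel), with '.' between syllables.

CV.CCV.CCVC

Nuclei (vowels): a, q, a → 3 syllables.
V1 /a/ – V2 /q/: /sn/ — entire cluster is a permitted onset → onset /sn/, coda ∅.
V2 /q/ – V3 /a/: cluster /sf/ — /sf/ is itself a permitted onset, so the whole cluster goes right; preceding coda = ∅.
Syllabification: va.snq.sfas.
Mapping each syllable to C/V: /va/ → CV, /snq/ → CCV, /sfas/ → CCVC.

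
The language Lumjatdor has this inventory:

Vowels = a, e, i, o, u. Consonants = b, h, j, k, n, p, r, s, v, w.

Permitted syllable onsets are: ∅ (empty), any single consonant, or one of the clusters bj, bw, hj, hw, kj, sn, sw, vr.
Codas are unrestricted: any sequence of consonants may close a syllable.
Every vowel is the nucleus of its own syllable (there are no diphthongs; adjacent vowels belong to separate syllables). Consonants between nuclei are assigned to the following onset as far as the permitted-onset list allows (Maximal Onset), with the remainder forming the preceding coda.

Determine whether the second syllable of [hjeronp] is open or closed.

closed

Vowels present: e, o; each is a nucleus, giving 2 syllables.
V1 /e/ – V2 /o/: /r/ → onset of the next syllable (single consonants are always licit onsets).
Result: hje.ronp.
Syllable 2 is /ronp/ with coda /np/, so it is closed.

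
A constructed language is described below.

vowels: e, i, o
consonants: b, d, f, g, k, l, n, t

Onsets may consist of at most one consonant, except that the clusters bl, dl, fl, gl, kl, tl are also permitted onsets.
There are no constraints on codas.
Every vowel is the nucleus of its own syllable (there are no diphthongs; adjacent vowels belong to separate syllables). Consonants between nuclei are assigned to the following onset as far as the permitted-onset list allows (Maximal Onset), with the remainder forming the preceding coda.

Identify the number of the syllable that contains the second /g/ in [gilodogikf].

Nuclei (vowels): i, o, o, i → 4 syllables.
Between /i/ (V1) and /o/ (V2): /l/ → onset of the next syllable (single consonants are always licit onsets).
Between /o/ (V2) and /o/ (V3): just /d/ — single C goes to the following onset.
Between /o/ (V3) and /i/ (V4): /g/ is a single consonant, so it becomes the next onset.
Syllabification: gi.lo.do.gikf.
The second /g/ is in the onset of syllable 4 (/gikf/).

4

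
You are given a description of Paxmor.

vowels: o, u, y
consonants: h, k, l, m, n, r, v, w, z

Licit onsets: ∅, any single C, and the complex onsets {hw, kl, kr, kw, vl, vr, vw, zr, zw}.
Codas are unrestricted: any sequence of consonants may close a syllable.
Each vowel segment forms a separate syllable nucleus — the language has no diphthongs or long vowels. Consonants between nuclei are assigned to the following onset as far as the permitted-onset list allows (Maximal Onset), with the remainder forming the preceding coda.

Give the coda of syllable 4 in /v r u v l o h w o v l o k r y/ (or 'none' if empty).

Vowels present: u, o, o, o, y; each is a nucleus, giving 5 syllables.
σ1/σ2 boundary: /vl/ — entire cluster is a permitted onset → onset /vl/, coda ∅.
σ2/σ3 boundary: cluster /hw/ — /hw/ is itself a permitted onset, so the whole cluster goes right; preceding coda = ∅.
σ3/σ4 boundary: /vl/ is a licit onset in full, so it all attaches to the next syllable.
σ4/σ5 boundary: /kr/ — entire cluster is a permitted onset → onset /kr/, coda ∅.
Syllabification: vru.vlo.hwo.vlo.kry.
Syllable 4 is /vlo/: onset /vl/, nucleus /o/, coda ∅.

none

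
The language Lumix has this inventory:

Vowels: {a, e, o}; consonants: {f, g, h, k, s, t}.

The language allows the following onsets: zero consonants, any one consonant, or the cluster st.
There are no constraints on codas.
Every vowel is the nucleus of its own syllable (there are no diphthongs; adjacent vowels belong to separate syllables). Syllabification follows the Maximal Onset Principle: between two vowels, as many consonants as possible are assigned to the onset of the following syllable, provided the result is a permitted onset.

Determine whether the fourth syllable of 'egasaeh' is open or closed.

closed

Vowels present: e, a, a, e; each is a nucleus, giving 4 syllables.
Between /e/ (V1) and /a/ (V2): just /g/ — single C goes to the following onset.
Between /a/ (V2) and /a/ (V3): just /s/ — single C goes to the following onset.
Between /a/ (V3) and /e/ (V4): nothing intervenes; syllable break is V.V.
Result: e.ga.sa.eh.
Syllable 4 is /eh/ with coda /h/, so it is closed.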